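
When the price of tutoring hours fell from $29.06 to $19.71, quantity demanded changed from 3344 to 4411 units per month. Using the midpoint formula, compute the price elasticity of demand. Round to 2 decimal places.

-0.72

%ΔQ = (4411 − 3344)/[(3344 + 4411)/2] = 1067/3877.5 ≈ 0.2752.
%Δp = (19.71 − 29.06)/[(29.06 + 19.71)/2] = -9.35/24.385 ≈ -0.3834.
Arc elasticity E = %ΔQ/%Δp ≈ 0.2752/-0.3834 ≈ -0.72.
|E| < 1: demand is inelastic over this range.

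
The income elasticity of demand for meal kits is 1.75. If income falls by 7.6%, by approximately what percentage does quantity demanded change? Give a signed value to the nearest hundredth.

%ΔQ ≈ E × %ΔI = (1.75) × (-7.6%) = -13.30%.

-13.30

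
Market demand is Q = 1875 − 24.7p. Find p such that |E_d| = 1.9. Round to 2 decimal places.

49.73

Set −bp/(a − bp) = −1.9 ⇒ bp = 1.9(a − bp) ⇒ bp(1+1.9) = 1.9·a.
p = 1.9·1875/(24.7·2.9) ≈ 49.73.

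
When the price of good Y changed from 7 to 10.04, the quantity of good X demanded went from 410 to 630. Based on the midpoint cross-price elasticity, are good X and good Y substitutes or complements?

substitutes

%ΔQ_x = (630 − 410)/[(410+630)/2] = 220/520 ≈ 0.4231.
%ΔP_y = (10.04 − 7)/[(7+10.04)/2] ≈ 0.3568.
E_xy = 0.4231/0.3568 ≈ 1.186.
E_xy > 0, so the goods are substitutes.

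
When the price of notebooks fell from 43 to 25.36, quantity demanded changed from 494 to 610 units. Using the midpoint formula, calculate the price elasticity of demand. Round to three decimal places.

%Δq = (610 − 494)/[(494 + 610)/2] = 116/552 ≈ 0.2101.
%Δp = (25.36 − 43)/[(43 + 25.36)/2] = -17.64/34.18 ≈ -0.5161.
Arc elasticity E = %Δq/%Δp ≈ 0.2101/-0.5161 ≈ -0.407.
|E| < 1: demand is inelastic over this range.

-0.407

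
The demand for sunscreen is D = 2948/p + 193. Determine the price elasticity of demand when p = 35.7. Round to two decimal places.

-0.30

At p = 35.7, D = 275.577.
dD/dp = −2948/p² = −2.3131.
Point elasticity E = (dD/dp)·(p/D) = -2.3131 × 35.7/275.577 ≈ -0.30.
|E| < 1, so demand is inelastic at this price.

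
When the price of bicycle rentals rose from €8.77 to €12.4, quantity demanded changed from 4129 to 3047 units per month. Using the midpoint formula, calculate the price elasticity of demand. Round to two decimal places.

-0.88

%ΔQ = (3047 − 4129)/[(4129 + 3047)/2] = -1082/3588 ≈ -0.3016.
%ΔP = (12.4 − 8.77)/[(8.77 + 12.4)/2] = 3.63/10.585 ≈ 0.3429.
Arc elasticity E = %ΔQ/%ΔP ≈ -0.3016/0.3429 ≈ -0.88.
|E| < 1: demand is inelastic over this range.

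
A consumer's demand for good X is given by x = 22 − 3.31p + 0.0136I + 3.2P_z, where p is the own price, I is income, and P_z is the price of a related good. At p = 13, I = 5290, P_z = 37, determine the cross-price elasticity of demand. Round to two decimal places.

0.70

At the given point, x = 22 − 3.31(13) + 0.0136(5290) + 3.2(37) = 22 − 43.03 + 71.944 + 118.4 = 169.314.
∂x/∂P_z = +3.2, so E_xy = 3.2·(37/169.314) ≈ 0.70.
E_xy > 0: the goods are substitutes.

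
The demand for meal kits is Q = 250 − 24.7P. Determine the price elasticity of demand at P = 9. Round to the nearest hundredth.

At P = 9, Q = 27.7.
dQ/dP = −24.7.
Point elasticity E = (dQ/dP)·(P/Q) = -24.7 × 9/27.7 ≈ -8.03.
|E| > 1, so demand is elastic at this price.

-8.03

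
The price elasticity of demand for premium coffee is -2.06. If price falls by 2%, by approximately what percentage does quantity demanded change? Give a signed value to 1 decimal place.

4.1

%ΔQ ≈ E × %ΔP = (-2.06) × (-2%) ≈ 4.1%.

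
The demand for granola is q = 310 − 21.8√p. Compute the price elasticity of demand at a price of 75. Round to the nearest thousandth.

At p = 75, q = 121.2065.
dq/dp = −21.8/(2√p) = −21.8/(2·8.6603).
Point elasticity E = (dq/dp)·(p/q) = -1.2586 × 75/121.2065 ≈ -0.779.
|E| < 1, so demand is inelastic at this price.

-0.779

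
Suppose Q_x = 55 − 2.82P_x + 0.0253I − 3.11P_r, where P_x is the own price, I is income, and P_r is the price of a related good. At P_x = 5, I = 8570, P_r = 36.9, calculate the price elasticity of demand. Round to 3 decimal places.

-0.099

Evaluating quantity at (P_x, I, P_r) gives Q_x = 55 − 2.82(5) + 0.0253(8570) − 3.11(36.9) = 55 − 14.1 + 216.821 − 114.759 = 142.962.
∂Q_x/∂P_x = −2.82, so E_p = (−2.82)·(5/142.962) ≈ -0.099.
|E_p| < 1: demand is inelastic.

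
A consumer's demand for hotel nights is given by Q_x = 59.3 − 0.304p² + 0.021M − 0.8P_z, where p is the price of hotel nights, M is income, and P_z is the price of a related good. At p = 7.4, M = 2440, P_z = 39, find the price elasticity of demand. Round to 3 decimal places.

Evaluating quantity at (p, M, P_z) gives Q_x = 59.3 − 0.304(7.4)² + 0.021(2440) − 0.8(39) = 59.3 − 16.647 + 51.24 − 31.2 = 62.693.
∂Q_x/∂p = −2·0.304·p = -4.4992, so E_p = -4.4992·(7.4/62.693) ≈ -0.531.
|E_p| < 1: demand is inelastic.

-0.531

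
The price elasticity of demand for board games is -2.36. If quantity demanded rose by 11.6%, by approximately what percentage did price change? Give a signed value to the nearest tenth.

-4.9

%ΔQ ≈ E × %ΔP ⇒ %ΔP = %ΔQ / E = (11.6%)/(-2.36) ≈ -4.9%.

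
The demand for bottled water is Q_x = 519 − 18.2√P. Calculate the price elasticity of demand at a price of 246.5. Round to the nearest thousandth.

-0.613

At P = 246.5, Q_x = 233.2542.
dQ_x/dP = −18.2/(2√P) = −18.2/(2·15.7003).
Point elasticity E = (dQ_x/dP)·(P/Q_x) = -0.5796 × 246.5/233.2542 ≈ -0.613.
|E| < 1, so demand is inelastic at this price.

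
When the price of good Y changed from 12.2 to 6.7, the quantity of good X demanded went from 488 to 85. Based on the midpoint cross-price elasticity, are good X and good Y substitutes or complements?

substitutes

%ΔQ_x = (85 − 488)/[(488+85)/2] = -403/286.5 ≈ -1.4066.
%ΔP_y = (6.7 − 12.2)/[(12.2+6.7)/2] ≈ -0.5820.
E_xy = -1.4066/-0.5820 ≈ 2.417.
E_xy > 0, so the goods are substitutes.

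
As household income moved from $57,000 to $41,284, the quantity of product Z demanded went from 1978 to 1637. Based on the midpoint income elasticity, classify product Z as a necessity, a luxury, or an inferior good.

necessity

%ΔQ = (1637 − 1978)/[(1978+1637)/2] = -341/1807.5 ≈ -0.1887.
%ΔI = (41,284 − 57,000)/[(57,000+41,284)/2] = -15716/49142 ≈ -0.3198.
E_I = %ΔQ/%ΔI ≈ 0.590.
E_I ∈ (0,1): normal good (necessity).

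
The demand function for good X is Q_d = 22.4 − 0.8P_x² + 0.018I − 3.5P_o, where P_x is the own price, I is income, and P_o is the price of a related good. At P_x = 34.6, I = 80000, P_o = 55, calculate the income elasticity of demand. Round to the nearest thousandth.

4.613

Substituting, Q_d = 22.4 − 0.8(34.6)² + 0.018(80000) − 3.5(55) = 22.4 − 957.728 + 1440 − 192.5 = 312.172.
∂Q_d/∂I = +0.018, so E_I = 0.018·(80000/312.172) ≈ 4.613.
E_I > 1: normal good (luxury).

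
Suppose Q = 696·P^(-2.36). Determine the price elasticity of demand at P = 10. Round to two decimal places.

-2.36

For a Cobb–Douglas (constant-elasticity) form Q = A·P^α·…, the elasticity with respect to P equals the exponent α at every point.
Here the exponent on P is -2.36, so the price elasticity of demand is -2.36.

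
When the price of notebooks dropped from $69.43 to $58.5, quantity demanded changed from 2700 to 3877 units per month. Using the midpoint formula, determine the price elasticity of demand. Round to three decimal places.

-2.095

%ΔQ = (3877 − 2700)/[(2700 + 3877)/2] = 1177/3288.5 ≈ 0.3579.
%ΔP = (58.5 − 69.43)/[(69.43 + 58.5)/2] = -10.93/63.965 ≈ -0.1709.
Arc elasticity E = %ΔQ/%ΔP ≈ 0.3579/-0.1709 ≈ -2.095.
|E| > 1: demand is elastic over this range.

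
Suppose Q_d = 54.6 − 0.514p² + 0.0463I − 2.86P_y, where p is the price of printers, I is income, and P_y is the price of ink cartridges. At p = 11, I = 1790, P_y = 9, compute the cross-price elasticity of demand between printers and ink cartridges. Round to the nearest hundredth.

-0.52

Evaluating quantity at (p, I, P_y) gives Q_d = 54.6 − 0.514(11)² + 0.0463(1790) − 2.86(9) = 54.6 − 62.194 + 82.877 − 25.74 = 49.543.
∂Q_d/∂P_y = −2.86, so E_xy = -2.86·(9/49.543) ≈ -0.52.
E_xy < 0: the goods are complements.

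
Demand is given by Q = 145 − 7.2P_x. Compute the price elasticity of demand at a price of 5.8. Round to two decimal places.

-0.40

At P_x = 5.8, Q = 103.24.
dQ/dP_x = −7.2.
Point elasticity E = (dQ/dP_x)·(P_x/Q) = -7.2 × 5.8/103.24 ≈ -0.40.
|E| < 1, so demand is inelastic at this price.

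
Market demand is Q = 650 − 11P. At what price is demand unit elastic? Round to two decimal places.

For linear demand Q = a − bP, E = −bP/(a − bP). |E| = 1 ⇒ bP = a − bP ⇒ P = a/(2b).
P = 650/(2·11) ≈ 29.55.

29.55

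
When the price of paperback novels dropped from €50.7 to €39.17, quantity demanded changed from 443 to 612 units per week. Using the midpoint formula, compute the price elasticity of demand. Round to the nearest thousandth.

-1.249

%ΔQ = (612 − 443)/[(443 + 612)/2] = 169/527.5 ≈ 0.3204.
%Δp = (39.17 − 50.7)/[(50.7 + 39.17)/2] = -11.53/44.935 ≈ -0.2566.
Arc elasticity E = %ΔQ/%Δp ≈ 0.3204/-0.2566 ≈ -1.249.
|E| > 1: demand is elastic over this range.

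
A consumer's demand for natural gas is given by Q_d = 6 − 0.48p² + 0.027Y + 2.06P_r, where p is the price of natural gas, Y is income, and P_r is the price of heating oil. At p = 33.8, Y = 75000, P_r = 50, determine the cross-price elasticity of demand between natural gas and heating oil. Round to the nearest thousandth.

Q_d = 6 − 0.48(33.8)² + 0.027(75000) + 2.06(50) = 6 − 548.3712 + 2025 + 103 = 1585.6288.
∂Q_d/∂P_r = +2.06, so E_xy = 2.06·(50/1585.6288) ≈ 0.065.
E_xy > 0: the goods are substitutes.

0.065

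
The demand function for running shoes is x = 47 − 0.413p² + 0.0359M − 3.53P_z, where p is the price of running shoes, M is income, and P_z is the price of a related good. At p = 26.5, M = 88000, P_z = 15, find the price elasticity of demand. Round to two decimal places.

-0.20

First evaluate x: 47 − 0.413(26.5)² + 0.0359(88000) − 3.53(15) = 47 − 290.0293 + 3159.2 − 52.95 = 2863.2208.
∂x/∂p = −2·0.413·p = -21.889, so E_p = -21.889·(26.5/2863.2208) ≈ -0.20.
|E_p| < 1: demand is inelastic.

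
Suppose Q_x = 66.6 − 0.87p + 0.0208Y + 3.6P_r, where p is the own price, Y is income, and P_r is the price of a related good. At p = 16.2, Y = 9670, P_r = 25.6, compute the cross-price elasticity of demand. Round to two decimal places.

0.27

Q_x = 66.6 − 0.87(16.2) + 0.0208(9670) + 3.6(25.6) = 66.6 − 14.094 + 201.136 + 92.16 = 345.802.
∂Q_x/∂P_r = +3.6, so E_xy = 3.6·(25.6/345.802) ≈ 0.27.
E_xy > 0: the goods are substitutes.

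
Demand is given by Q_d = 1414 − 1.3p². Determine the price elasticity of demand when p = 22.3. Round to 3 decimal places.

At p = 22.3, Q_d = 767.523.
dQ_d/dp = −2·1.3·p = −57.98.
Point elasticity E = (dQ_d/dp)·(p/Q_d) = -57.98 × 22.3/767.523 ≈ -1.685.
|E| > 1, so demand is elastic at this price.

-1.685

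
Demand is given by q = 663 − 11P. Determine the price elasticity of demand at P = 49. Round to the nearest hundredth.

-4.35

At P = 49, q = 124.
dq/dP = −11.
Point elasticity E = (dq/dP)·(P/q) = -11 × 49/124 ≈ -4.35.
|E| > 1, so demand is elastic at this price.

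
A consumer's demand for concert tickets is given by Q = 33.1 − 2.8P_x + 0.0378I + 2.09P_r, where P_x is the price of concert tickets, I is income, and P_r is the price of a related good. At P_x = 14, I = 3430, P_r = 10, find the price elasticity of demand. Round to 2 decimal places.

At the given point, Q = 33.1 − 2.8(14) + 0.0378(3430) + 2.09(10) = 33.1 − 39.2 + 129.654 + 20.9 = 144.454.
∂Q/∂P_x = −2.8, so E_p = (−2.8)·(14/144.454) ≈ -0.27.
|E_p| < 1: demand is inelastic.

-0.27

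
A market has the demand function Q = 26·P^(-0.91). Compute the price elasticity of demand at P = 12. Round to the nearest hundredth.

-0.91

For a Cobb–Douglas (constant-elasticity) form Q = A·P^α·…, the elasticity with respect to P equals the exponent α at every point.
Here the exponent on P is -0.91, so the price elasticity of demand is -0.91.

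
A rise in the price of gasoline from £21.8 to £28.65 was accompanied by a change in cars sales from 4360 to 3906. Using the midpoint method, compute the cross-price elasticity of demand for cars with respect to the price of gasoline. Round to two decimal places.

%ΔQ_x = (3906 − 4360)/[(4360+3906)/2] = -454/4133 ≈ -0.1098.
%ΔP_y = (28.65 − 21.8)/[(21.8+28.65)/2] ≈ 0.2716.
E_xy = -0.1098/0.2716 ≈ -0.40.
E_xy < 0, so cars and gasoline are complements.

-0.40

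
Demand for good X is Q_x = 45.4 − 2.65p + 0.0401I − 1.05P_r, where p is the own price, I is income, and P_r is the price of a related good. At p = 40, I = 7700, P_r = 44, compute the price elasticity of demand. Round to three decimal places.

-0.525

Substituting, Q_x = 45.4 − 2.65(40) + 0.0401(7700) − 1.05(44) = 45.4 − 106 + 308.77 − 46.2 = 201.97.
∂Q_x/∂p = −2.65, so E_p = (−2.65)·(40/201.97) ≈ -0.525.
|E_p| < 1: demand is inelastic.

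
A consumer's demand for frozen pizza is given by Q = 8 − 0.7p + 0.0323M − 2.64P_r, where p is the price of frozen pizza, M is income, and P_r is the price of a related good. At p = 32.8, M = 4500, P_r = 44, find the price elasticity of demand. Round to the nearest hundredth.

-1.61

Evaluating quantity at (p, M, P_r) gives Q = 8 − 0.7(32.8) + 0.0323(4500) − 2.64(44) = 8 − 22.96 + 145.35 − 116.16 = 14.23.
∂Q/∂p = −0.7, so E_p = (−0.7)·(32.8/14.23) ≈ -1.61.
|E_p| > 1: demand is elastic.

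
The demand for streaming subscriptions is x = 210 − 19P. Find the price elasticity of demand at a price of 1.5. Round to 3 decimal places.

-0.157

At P = 1.5, x = 181.5.
dx/dP = −19.
Point elasticity E = (dx/dP)·(P/x) = -19 × 1.5/181.5 ≈ -0.157.
|E| < 1, so demand is inelastic at this price.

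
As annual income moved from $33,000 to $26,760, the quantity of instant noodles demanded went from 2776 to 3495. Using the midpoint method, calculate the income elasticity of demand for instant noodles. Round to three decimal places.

%ΔQ = (3495 − 2776)/[(2776+3495)/2] = 719/3135.5 ≈ 0.2293.
%ΔM = (26,760 − 33,000)/[(33,000+26,760)/2] = -6240/29880 ≈ -0.2088.
E_I = %ΔQ/%ΔM ≈ -1.098.
E_I < 0: inferior good.

-1.098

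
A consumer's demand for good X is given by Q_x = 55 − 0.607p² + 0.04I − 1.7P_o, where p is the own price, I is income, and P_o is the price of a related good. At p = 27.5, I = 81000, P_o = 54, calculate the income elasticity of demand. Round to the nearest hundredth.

1.18

Evaluating quantity at (p, I, P_o) gives Q_x = 55 − 0.607(27.5)² + 0.04(81000) − 1.7(54) = 55 − 459.0438 + 3240 − 91.8 = 2744.1563.
∂Q_x/∂I = +0.04, so E_I = 0.04·(81000/2744.1563) ≈ 1.18.
E_I > 1: normal good (luxury).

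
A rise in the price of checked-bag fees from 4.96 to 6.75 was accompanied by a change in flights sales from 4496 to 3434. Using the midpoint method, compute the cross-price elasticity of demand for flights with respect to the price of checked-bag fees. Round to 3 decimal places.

%ΔQ_x = (3434 − 4496)/[(4496+3434)/2] = -1062/3965 ≈ -0.2678.
%ΔP_y = (6.75 − 4.96)/[(4.96+6.75)/2] ≈ 0.3057.
E_xy = -0.2678/0.3057 ≈ -0.876.
E_xy < 0, so flights and checked-bag fees are complements.

-0.876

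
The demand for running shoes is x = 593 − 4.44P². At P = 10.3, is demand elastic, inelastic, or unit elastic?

elastic

At P = 10.3, x = 121.9604.
dx/dP = −2·4.44·P = −91.464.
Point elasticity E = (dx/dP)·(P/x) = -91.464 × 10.3/121.9604 ≈ -7.724.
|E| ≈ 7.724 > 1, so demand is elastic.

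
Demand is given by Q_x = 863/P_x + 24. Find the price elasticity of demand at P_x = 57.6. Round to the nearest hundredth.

-0.38

At P_x = 57.6, Q_x = 38.9826.
dQ_x/dP_x = −863/P_x² = −0.2601.
Point elasticity E = (dQ_x/dP_x)·(P_x/Q_x) = -0.2601 × 57.6/38.9826 ≈ -0.38.
|E| < 1, so demand is inelastic at this price.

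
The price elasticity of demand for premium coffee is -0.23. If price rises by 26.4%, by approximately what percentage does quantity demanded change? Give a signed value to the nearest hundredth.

%ΔQ ≈ E × %ΔP = (-0.23) × (26.4%) ≈ -6.07%.

-6.07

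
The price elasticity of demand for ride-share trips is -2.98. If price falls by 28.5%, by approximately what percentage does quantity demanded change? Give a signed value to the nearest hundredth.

%ΔQ ≈ E × %ΔP = (-2.98) × (-28.5%) = 84.93%.

84.93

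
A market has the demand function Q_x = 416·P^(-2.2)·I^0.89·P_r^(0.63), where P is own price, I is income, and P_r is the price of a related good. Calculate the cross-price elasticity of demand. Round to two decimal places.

For a Cobb–Douglas (constant-elasticity) form Q_x = A·P_r^α·…, the elasticity with respect to P_r equals the exponent α at every point.
Here the exponent on P_r is 0.63, so the cross-price elasticity of demand is 0.63.

0.63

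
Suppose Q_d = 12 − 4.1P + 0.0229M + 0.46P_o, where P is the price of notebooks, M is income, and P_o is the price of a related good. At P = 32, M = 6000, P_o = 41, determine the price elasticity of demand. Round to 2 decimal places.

-3.54

Substituting, Q_d = 12 − 4.1(32) + 0.0229(6000) + 0.46(41) = 12 − 131.2 + 137.4 + 18.86 = 37.06.
∂Q_d/∂P = −4.1, so E_p = (−4.1)·(32/37.06) ≈ -3.54.
|E_p| > 1: demand is elastic.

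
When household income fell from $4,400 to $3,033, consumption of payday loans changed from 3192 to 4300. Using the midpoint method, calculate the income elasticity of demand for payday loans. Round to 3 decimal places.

-0.804

%ΔQ = (4300 − 3192)/[(3192+4300)/2] = 1108/3746 ≈ 0.2958.
%ΔM = (3,033 − 4,400)/[(4,400+3,033)/2] = -1367/3716.5 ≈ -0.3678.
E_I = %ΔQ/%ΔM ≈ -0.804.
E_I < 0: inferior good.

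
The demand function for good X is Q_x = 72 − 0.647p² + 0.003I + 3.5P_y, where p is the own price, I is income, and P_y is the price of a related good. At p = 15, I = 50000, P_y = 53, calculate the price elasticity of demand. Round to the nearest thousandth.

-1.112

Q_x = 72 − 0.647(15)² + 0.003(50000) + 3.5(53) = 72 − 145.575 + 150 + 185.5 = 261.925.
∂Q_x/∂p = −2·0.647·p = -19.41, so E_p = -19.41·(15/261.925) ≈ -1.112.
|E_p| > 1: demand is elastic.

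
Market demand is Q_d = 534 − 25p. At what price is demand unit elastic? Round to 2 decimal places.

10.68

For linear demand Q_d = a − bp, E = −bp/(a − bp). |E| = 1 ⇒ bp = a − bp ⇒ p = a/(2b).
p = 534/(2·25) = 10.68.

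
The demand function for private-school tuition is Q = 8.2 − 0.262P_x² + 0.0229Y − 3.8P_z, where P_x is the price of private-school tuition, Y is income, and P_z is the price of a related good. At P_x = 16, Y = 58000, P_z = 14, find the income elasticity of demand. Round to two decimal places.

1.09

Substituting, Q = 8.2 − 0.262(16)² + 0.0229(58000) − 3.8(14) = 8.2 − 67.072 + 1328.2 − 53.2 = 1216.128.
∂Q/∂Y = +0.0229, so E_I = 0.0229·(58000/1216.128) ≈ 1.09.
E_I > 1: normal good (luxury).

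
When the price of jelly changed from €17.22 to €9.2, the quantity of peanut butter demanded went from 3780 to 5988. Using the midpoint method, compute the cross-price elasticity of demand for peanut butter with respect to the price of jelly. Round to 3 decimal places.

-0.745

%ΔQ_x = (5988 − 3780)/[(3780+5988)/2] = 2208/4884 ≈ 0.4521.
%ΔP_y = (9.2 − 17.22)/[(17.22+9.2)/2] ≈ -0.6071.
E_xy = 0.4521/-0.6071 ≈ -0.745.
E_xy < 0, so peanut butter and jelly are complements.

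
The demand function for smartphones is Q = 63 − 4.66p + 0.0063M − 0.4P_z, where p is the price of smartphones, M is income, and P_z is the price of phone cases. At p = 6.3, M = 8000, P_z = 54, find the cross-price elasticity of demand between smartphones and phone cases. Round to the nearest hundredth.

Q = 63 − 4.66(6.3) + 0.0063(8000) − 0.4(54) = 63 − 29.358 + 50.4 − 21.6 = 62.442.
∂Q/∂P_z = −0.4, so E_xy = -0.4·(54/62.442) ≈ -0.35.
E_xy < 0: the goods are complements.

-0.35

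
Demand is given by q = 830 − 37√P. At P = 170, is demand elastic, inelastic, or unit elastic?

At P = 170, q = 347.579.
dq/dP = −37/(2√P) = −37/(2·13.0384).
Point elasticity E = (dq/dP)·(P/q) = -1.4189 × 170/347.579 ≈ -0.694.
|E| ≈ 0.694 < 1, so demand is inelastic.

inelastic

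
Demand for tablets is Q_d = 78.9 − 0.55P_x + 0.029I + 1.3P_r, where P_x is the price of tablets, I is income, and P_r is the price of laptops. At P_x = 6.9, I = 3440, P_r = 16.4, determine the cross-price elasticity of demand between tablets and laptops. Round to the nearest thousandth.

At the given point, Q_d = 78.9 − 0.55(6.9) + 0.029(3440) + 1.3(16.4) = 78.9 − 3.795 + 99.76 + 21.32 = 196.185.
∂Q_d/∂P_r = +1.3, so E_xy = 1.3·(16.4/196.185) ≈ 0.109.
E_xy > 0: the goods are substitutes.

0.109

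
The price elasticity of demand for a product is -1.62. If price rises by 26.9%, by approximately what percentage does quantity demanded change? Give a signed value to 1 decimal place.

-43.6

%ΔQ ≈ E × %ΔP = (-1.62) × (26.9%) ≈ -43.6%.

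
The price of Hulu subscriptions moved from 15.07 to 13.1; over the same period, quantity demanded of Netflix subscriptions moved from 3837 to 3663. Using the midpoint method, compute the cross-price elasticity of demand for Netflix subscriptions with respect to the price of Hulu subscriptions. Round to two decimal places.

%ΔQ_x = (3663 − 3837)/[(3837+3663)/2] = -174/3750 ≈ -0.0464.
%ΔP_y = (13.1 − 15.07)/[(15.07+13.1)/2] ≈ -0.1399.
E_xy = -0.0464/-0.1399 ≈ 0.33.
E_xy > 0, so Netflix subscriptions and Hulu subscriptions are substitutes.

0.33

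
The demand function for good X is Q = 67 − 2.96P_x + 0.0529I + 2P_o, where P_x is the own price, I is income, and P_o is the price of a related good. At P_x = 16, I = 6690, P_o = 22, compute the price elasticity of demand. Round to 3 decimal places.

-0.113

Q = 67 − 2.96(16) + 0.0529(6690) + 2(22) = 67 − 47.36 + 353.901 + 44 = 417.541.
∂Q/∂P_x = −2.96, so E_p = (−2.96)·(16/417.541) ≈ -0.113.
|E_p| < 1: demand is inelastic.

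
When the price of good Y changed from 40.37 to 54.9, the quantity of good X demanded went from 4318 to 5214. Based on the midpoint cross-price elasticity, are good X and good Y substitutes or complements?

substitutes

%ΔQ_x = (5214 − 4318)/[(4318+5214)/2] = 896/4766 ≈ 0.1880.
%ΔP_y = (54.9 − 40.37)/[(40.37+54.9)/2] ≈ 0.3050.
E_xy = 0.1880/0.3050 ≈ 0.616.
E_xy > 0, so the goods are substitutes.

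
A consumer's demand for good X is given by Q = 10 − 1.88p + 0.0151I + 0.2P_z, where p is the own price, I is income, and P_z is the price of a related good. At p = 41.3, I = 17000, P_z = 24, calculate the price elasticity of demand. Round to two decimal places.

First evaluate Q: 10 − 1.88(41.3) + 0.0151(17000) + 0.2(24) = 10 − 77.644 + 256.7 + 4.8 = 193.856.
∂Q/∂p = −1.88, so E_p = (−1.88)·(41.3/193.856) ≈ -0.40.
|E_p| < 1: demand is inelastic.

-0.40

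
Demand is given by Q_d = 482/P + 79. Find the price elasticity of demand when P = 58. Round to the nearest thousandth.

-0.095

At P = 58, Q_d = 87.3103.
dQ_d/dP = −482/P² = −0.1433.
Point elasticity E = (dQ_d/dP)·(P/Q_d) = -0.1433 × 58/87.3103 ≈ -0.095.
|E| < 1, so demand is inelastic at this price.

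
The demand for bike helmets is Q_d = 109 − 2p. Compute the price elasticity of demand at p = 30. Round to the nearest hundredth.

-1.22

At p = 30, Q_d = 49.
dQ_d/dp = −2.
Point elasticity E = (dQ_d/dp)·(p/Q_d) = -2 × 30/49 ≈ -1.22.
|E| > 1, so demand is elastic at this price.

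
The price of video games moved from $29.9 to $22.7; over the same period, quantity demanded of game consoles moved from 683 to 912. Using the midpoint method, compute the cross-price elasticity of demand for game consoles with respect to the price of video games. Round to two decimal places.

%ΔQ_x = (912 − 683)/[(683+912)/2] = 229/797.5 ≈ 0.2871.
%ΔP_y = (22.7 − 29.9)/[(29.9+22.7)/2] ≈ -0.2738.
E_xy = 0.2871/-0.2738 ≈ -1.05.
E_xy < 0, so game consoles and video games are complements.

-1.05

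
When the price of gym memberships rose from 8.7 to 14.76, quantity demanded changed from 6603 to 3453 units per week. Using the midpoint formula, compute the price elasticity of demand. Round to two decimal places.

%Δq = (3453 − 6603)/[(6603 + 3453)/2] = -3150/5028 ≈ -0.6265.
%ΔP = (14.76 − 8.7)/[(8.7 + 14.76)/2] = 6.06/11.73 ≈ 0.5166.
Arc elasticity E = %Δq/%ΔP ≈ -0.6265/0.5166 ≈ -1.21.
|E| > 1: demand is elastic over this range.

-1.21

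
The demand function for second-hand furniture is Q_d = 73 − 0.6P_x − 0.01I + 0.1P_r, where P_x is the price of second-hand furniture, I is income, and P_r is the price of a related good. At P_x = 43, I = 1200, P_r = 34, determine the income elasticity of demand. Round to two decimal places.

Q_d = 73 − 0.6(43) − 0.01(1200) + 0.1(34) = 73 − 25.8 − 12 + 3.4 = 38.6.
∂Q_d/∂I = −0.01, so E_I = -0.01·(1200/38.6) ≈ -0.31.
E_I < 0: inferior good.

-0.31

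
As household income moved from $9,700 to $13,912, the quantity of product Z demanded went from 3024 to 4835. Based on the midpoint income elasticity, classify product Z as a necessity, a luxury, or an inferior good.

luxury

%ΔQ = (4835 − 3024)/[(3024+4835)/2] = 1811/3929.5 ≈ 0.4609.
%ΔM = (13,912 − 9,700)/[(9,700+13,912)/2] = 4212/11806 ≈ 0.3568.
E_I = %ΔQ/%ΔM ≈ 1.292.
E_I > 1: normal good (luxury).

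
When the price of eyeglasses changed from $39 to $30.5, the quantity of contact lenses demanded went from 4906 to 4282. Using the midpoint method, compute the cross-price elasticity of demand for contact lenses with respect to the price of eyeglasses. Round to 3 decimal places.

0.555

%ΔQ_x = (4282 − 4906)/[(4906+4282)/2] = -624/4594 ≈ -0.1358.
%ΔP_y = (30.5 − 39)/[(39+30.5)/2] ≈ -0.2446.
E_xy = -0.1358/-0.2446 ≈ 0.555.
E_xy > 0, so contact lenses and eyeglasses are substitutes.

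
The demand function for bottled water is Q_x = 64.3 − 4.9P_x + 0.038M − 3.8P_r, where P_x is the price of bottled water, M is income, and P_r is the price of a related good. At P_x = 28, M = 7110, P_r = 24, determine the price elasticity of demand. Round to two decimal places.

-1.29

First evaluate Q_x: 64.3 − 4.9(28) + 0.038(7110) − 3.8(24) = 64.3 − 137.2 + 270.18 − 91.2 = 106.08.
∂Q_x/∂P_x = −4.9, so E_p = (−4.9)·(28/106.08) ≈ -1.29.
|E_p| > 1: demand is elastic.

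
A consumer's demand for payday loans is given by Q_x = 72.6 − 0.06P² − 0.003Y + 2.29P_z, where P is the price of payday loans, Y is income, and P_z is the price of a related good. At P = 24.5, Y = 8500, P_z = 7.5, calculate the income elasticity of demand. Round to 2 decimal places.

-0.90

First evaluate Q_x: 72.6 − 0.06(24.5)² − 0.003(8500) + 2.29(7.5) = 72.6 − 36.015 − 25.5 + 17.175 = 28.26.
∂Q_x/∂Y = −0.003, so E_I = -0.003·(8500/28.26) ≈ -0.90.
E_I < 0: inferior good.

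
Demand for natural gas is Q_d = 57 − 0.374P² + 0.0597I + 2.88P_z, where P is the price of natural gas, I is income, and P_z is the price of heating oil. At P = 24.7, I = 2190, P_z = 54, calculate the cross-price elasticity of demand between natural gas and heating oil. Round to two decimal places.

1.35

At the given point, Q_d = 57 − 0.374(24.7)² + 0.0597(2190) + 2.88(54) = 57 − 228.1737 + 130.743 + 155.52 = 115.0893.
∂Q_d/∂P_z = +2.88, so E_xy = 2.88·(54/115.0893) ≈ 1.35.
E_xy > 0: the goods are substitutes.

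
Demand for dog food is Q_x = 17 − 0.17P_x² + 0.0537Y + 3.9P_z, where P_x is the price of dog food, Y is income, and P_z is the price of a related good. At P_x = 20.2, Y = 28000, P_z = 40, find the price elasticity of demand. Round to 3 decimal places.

-0.086

First evaluate Q_x: 17 − 0.17(20.2)² + 0.0537(28000) + 3.9(40) = 17 − 69.3668 + 1503.6 + 156 = 1607.2332.
∂Q_x/∂P_x = −2·0.17·P_x = -6.868, so E_p = -6.868·(20.2/1607.2332) ≈ -0.086.
|E_p| < 1: demand is inelastic.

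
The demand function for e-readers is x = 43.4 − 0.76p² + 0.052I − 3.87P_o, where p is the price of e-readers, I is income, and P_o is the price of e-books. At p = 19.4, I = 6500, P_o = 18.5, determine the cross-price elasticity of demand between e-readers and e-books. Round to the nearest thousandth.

x = 43.4 − 0.76(19.4)² + 0.052(6500) − 3.87(18.5) = 43.4 − 286.0336 + 338 − 71.595 = 23.7714.
∂x/∂P_o = −3.87, so E_xy = -3.87·(18.5/23.7714) ≈ -3.012.
E_xy < 0: the goods are complements.

-3.012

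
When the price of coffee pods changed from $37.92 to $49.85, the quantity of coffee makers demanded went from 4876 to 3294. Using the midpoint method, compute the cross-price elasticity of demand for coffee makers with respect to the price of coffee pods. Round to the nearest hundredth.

-1.42

%ΔQ_x = (3294 − 4876)/[(4876+3294)/2] = -1582/4085 ≈ -0.3873.
%ΔP_y = (49.85 − 37.92)/[(37.92+49.85)/2] ≈ 0.2718.
E_xy = -0.3873/0.2718 ≈ -1.42.
E_xy < 0, so coffee makers and coffee pods are complements.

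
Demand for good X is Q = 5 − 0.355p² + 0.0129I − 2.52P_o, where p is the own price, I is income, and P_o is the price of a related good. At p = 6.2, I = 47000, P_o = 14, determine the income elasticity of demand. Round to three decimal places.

Evaluating quantity at (p, I, P_o) gives Q = 5 − 0.355(6.2)² + 0.0129(47000) − 2.52(14) = 5 − 13.6462 + 606.3 − 35.28 = 562.3738.
∂Q/∂I = +0.0129, so E_I = 0.0129·(47000/562.3738) ≈ 1.078.
E_I > 1: normal good (luxury).

1.078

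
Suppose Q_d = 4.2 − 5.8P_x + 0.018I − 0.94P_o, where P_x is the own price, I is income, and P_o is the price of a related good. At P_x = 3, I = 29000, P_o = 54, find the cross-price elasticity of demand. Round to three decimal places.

-0.111

Evaluating quantity at (P_x, I, P_o) gives Q_d = 4.2 − 5.8(3) + 0.018(29000) − 0.94(54) = 4.2 − 17.4 + 522 − 50.76 = 458.04.
∂Q_d/∂P_o = −0.94, so E_xy = -0.94·(54/458.04) ≈ -0.111.
E_xy < 0: the goods are complements.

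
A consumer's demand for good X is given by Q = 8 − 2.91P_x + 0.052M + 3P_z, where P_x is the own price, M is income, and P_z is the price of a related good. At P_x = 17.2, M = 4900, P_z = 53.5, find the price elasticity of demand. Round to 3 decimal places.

At the given point, Q = 8 − 2.91(17.2) + 0.052(4900) + 3(53.5) = 8 − 50.052 + 254.8 + 160.5 = 373.248.
∂Q/∂P_x = −2.91, so E_p = (−2.91)·(17.2/373.248) ≈ -0.134.
|E_p| < 1: demand is inelastic.

-0.134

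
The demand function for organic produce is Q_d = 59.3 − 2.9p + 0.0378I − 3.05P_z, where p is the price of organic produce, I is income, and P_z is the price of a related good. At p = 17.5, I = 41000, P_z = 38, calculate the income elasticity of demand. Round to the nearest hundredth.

At the given point, Q_d = 59.3 − 2.9(17.5) + 0.0378(41000) − 3.05(38) = 59.3 − 50.75 + 1549.8 − 115.9 = 1442.45.
∂Q_d/∂I = +0.0378, so E_I = 0.0378·(41000/1442.45) ≈ 1.07.
E_I > 1: normal good (luxury).

1.07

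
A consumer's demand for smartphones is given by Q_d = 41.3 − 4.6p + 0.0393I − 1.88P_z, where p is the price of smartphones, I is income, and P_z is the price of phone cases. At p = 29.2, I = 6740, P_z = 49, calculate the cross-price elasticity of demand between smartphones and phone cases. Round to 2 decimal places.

First evaluate Q_d: 41.3 − 4.6(29.2) + 0.0393(6740) − 1.88(49) = 41.3 − 134.32 + 264.882 − 92.12 = 79.742.
∂Q_d/∂P_z = −1.88, so E_xy = -1.88·(49/79.742) ≈ -1.16.
E_xy < 0: the goods are complements.

-1.16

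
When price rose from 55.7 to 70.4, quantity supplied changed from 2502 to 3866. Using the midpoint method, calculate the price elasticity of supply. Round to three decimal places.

%Δq = (3866 − 2502)/[(2502 + 3866)/2] = 1364/3184 ≈ 0.4284.
%ΔP = (70.4 − 55.7)/[(55.7 + 70.4)/2] = 14.7/63.05 ≈ 0.2331.
Arc elasticity E = %Δq/%ΔP ≈ 0.4284/0.2331 ≈ 1.837.
|E| > 1: supply is elastic over this range.

1.837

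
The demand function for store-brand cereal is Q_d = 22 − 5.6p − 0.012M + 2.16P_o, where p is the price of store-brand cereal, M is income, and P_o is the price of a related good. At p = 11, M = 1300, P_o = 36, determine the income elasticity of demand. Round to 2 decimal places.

-0.69

First evaluate Q_d: 22 − 5.6(11) − 0.012(1300) + 2.16(36) = 22 − 61.6 − 15.6 + 77.76 = 22.56.
∂Q_d/∂M = −0.012, so E_I = -0.012·(1300/22.56) ≈ -0.69.
E_I < 0: inferior good.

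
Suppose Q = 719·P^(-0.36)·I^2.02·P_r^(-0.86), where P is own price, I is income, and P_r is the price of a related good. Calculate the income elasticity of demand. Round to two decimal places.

For a Cobb–Douglas (constant-elasticity) form Q = A·I^α·…, the elasticity with respect to I equals the exponent α at every point.
Here the exponent on I is 2.02, so the income elasticity of demand is 2.02.

2.02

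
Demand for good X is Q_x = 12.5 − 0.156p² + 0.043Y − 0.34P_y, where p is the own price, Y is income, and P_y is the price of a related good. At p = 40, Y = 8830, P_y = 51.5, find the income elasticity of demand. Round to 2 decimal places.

3.04

Q_x = 12.5 − 0.156(40)² + 0.043(8830) − 0.34(51.5) = 12.5 − 249.6 + 379.69 − 17.51 = 125.08.
∂Q_x/∂Y = +0.043, so E_I = 0.043·(8830/125.08) ≈ 3.04.
E_I > 1: normal good (luxury).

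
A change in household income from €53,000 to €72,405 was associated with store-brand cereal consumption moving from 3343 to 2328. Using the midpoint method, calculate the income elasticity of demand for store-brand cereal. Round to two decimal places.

-1.16

%ΔQ = (2328 − 3343)/[(3343+2328)/2] = -1015/2835.5 ≈ -0.3580.
%ΔY = (72,405 − 53,000)/[(53,000+72,405)/2] = 19405/62702.5 ≈ 0.3095.
E_I = %ΔQ/%ΔY ≈ -1.16.
E_I < 0: inferior good.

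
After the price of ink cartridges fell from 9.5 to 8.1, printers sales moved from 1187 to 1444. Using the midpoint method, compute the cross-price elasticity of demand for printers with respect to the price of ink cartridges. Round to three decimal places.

%ΔQ_x = (1444 − 1187)/[(1187+1444)/2] = 257/1315.5 ≈ 0.1954.
%ΔP_y = (8.1 − 9.5)/[(9.5+8.1)/2] ≈ -0.1591.
E_xy = 0.1954/-0.1591 ≈ -1.228.
E_xy < 0, so printers and ink cartridges are complements.

-1.228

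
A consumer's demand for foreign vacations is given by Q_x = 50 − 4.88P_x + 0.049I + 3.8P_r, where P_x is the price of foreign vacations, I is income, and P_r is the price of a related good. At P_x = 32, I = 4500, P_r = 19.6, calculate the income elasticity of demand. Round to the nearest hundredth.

1.17

Substituting, Q_x = 50 − 4.88(32) + 0.049(4500) + 3.8(19.6) = 50 − 156.16 + 220.5 + 74.48 = 188.82.
∂Q_x/∂I = +0.049, so E_I = 0.049·(4500/188.82) ≈ 1.17.
E_I > 1: normal good (luxury).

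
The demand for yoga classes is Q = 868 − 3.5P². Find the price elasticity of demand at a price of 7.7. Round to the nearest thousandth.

-0.628

At P = 7.7, Q = 660.485.
dQ/dP = −2·3.5·P = −53.9.
Point elasticity E = (dQ/dP)·(P/Q) = -53.9 × 7.7/660.485 ≈ -0.628.
|E| < 1, so demand is inelastic at this price.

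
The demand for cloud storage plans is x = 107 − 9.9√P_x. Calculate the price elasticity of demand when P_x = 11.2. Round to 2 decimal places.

At P_x = 11.2, x = 73.8683.
dx/dP_x = −9.9/(2√P_x) = −9.9/(2·3.3466).
Point elasticity E = (dx/dP_x)·(P_x/x) = -1.4791 × 11.2/73.8683 ≈ -0.22.
|E| < 1, so demand is inelastic at this price.

-0.22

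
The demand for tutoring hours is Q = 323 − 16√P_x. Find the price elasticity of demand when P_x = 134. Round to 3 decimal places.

At P_x = 134, Q = 137.7866.
dQ/dP_x = −16/(2√P_x) = −16/(2·11.5758).
Point elasticity E = (dQ/dP_x)·(P_x/Q) = -0.6911 × 134/137.7866 ≈ -0.672.
|E| < 1, so demand is inelastic at this price.

-0.672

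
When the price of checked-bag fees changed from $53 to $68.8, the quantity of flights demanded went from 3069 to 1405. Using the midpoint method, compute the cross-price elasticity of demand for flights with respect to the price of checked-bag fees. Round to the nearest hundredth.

%ΔQ_x = (1405 − 3069)/[(3069+1405)/2] = -1664/2237 ≈ -0.7439.
%ΔP_y = (68.8 − 53)/[(53+68.8)/2] ≈ 0.2594.
E_xy = -0.7439/0.2594 ≈ -2.87.
E_xy < 0, so flights and checked-bag fees are complements.

-2.87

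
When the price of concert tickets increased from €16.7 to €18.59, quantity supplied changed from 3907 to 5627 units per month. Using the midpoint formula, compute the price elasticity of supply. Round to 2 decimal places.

%ΔQ = (5627 − 3907)/[(3907 + 5627)/2] = 1720/4767 ≈ 0.3608.
%ΔP = (18.59 − 16.7)/[(16.7 + 18.59)/2] = 1.89/17.645 ≈ 0.1071.
Arc elasticity E = %ΔQ/%ΔP ≈ 0.3608/0.1071 ≈ 3.37.
|E| > 1: supply is elastic over this range.

3.37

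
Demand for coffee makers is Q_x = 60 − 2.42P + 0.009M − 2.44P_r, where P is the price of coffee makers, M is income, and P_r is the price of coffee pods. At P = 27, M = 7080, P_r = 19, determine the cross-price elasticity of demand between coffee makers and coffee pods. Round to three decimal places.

-3.857

First evaluate Q_x: 60 − 2.42(27) + 0.009(7080) − 2.44(19) = 60 − 65.34 + 63.72 − 46.36 = 12.02.
∂Q_x/∂P_r = −2.44, so E_xy = -2.44·(19/12.02) ≈ -3.857.
E_xy < 0: the goods are complements.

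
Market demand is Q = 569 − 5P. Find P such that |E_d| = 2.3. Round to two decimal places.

79.32

Set −bP/(a − bP) = −2.3 ⇒ bP = 2.3(a − bP) ⇒ bP(1+2.3) = 2.3·a.
P = 2.3·569/(5·3.3) ≈ 79.32.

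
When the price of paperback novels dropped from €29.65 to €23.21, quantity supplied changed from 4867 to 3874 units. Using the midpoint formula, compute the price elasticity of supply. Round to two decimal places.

%ΔQ = (3874 − 4867)/[(4867 + 3874)/2] = -993/4370.5 ≈ -0.2272.
%ΔP = (23.21 − 29.65)/[(29.65 + 23.21)/2] = -6.44/26.43 ≈ -0.2437.
Arc elasticity E = %ΔQ/%ΔP ≈ -0.2272/-0.2437 ≈ 0.93.
|E| < 1: supply is inelastic over this range.

0.93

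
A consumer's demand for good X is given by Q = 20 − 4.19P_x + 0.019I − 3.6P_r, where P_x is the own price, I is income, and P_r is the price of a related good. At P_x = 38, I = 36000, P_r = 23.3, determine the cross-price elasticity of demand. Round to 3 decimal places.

-0.182

Q = 20 − 4.19(38) + 0.019(36000) − 3.6(23.3) = 20 − 159.22 + 684 − 83.88 = 460.9.
∂Q/∂P_r = −3.6, so E_xy = -3.6·(23.3/460.9) ≈ -0.182.
E_xy < 0: the goods are complements.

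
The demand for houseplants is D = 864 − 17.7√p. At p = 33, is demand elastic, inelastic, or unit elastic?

At p = 33, D = 762.3212.
dD/dp = −17.7/(2√p) = −17.7/(2·5.7446).
Point elasticity E = (dD/dp)·(p/D) = -1.5406 × 33/762.3212 ≈ -0.067.
|E| ≈ 0.067 < 1, so demand is inelastic.

inelastic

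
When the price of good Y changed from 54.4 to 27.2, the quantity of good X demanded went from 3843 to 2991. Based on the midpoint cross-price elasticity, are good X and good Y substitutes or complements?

substitutes

%ΔQ_x = (2991 − 3843)/[(3843+2991)/2] = -852/3417 ≈ -0.2493.
%ΔP_y = (27.2 − 54.4)/[(54.4+27.2)/2] ≈ -0.6667.
E_xy = -0.2493/-0.6667 ≈ 0.374.
E_xy > 0, so the goods are substitutes.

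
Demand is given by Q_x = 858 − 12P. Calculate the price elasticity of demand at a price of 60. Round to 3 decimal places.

At P = 60, Q_x = 138.
dQ_x/dP = −12.
Point elasticity E = (dQ_x/dP)·(P/Q_x) = -12 × 60/138 ≈ -5.217.
|E| > 1, so demand is elastic at this price.

-5.217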